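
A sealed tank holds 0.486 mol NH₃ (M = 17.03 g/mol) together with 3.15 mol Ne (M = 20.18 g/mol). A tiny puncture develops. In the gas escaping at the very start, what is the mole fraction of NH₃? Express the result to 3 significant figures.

0.144

The effusion rate of species i is ∝ p_i/√M_i ∝ n_i/√M_i.
Mole fraction of NH₃ in the effusate = (n_NH₃/√M_NH₃) / (n_NH₃/√M_NH₃ + n_Ne/√M_Ne)
= (0.486/√17.03) / (0.486/√17.03 + 3.15/√20.18) = 0.1178/(0.1178 + 0.7012) = 0.144.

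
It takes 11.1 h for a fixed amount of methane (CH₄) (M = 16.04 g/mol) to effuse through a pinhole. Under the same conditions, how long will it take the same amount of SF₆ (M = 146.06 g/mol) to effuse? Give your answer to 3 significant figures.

Since effusion rate ∝ 1/√M, t_SF₆/t_CH₄ = √(M_SF₆/M_CH₄) = √(146.06/16.04) = √9.106 = 3.018.
So the time for SF₆ is 11.1 × 3.018 = 33.5 h.

33.5 h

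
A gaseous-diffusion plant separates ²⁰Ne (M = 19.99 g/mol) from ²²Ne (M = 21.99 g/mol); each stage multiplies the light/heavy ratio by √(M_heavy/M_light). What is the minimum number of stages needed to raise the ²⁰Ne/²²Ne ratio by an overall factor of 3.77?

With α = √(21.99/19.99) per stage, ln α = ½ ln(1.10005) = 0.04768.
Need α^N ≥ 3.77 ⇒ N ≥ ln(3.77) / ln α = 1.327 / 0.04768 = 27.83.
Minimum whole number of stages: N = 28.

28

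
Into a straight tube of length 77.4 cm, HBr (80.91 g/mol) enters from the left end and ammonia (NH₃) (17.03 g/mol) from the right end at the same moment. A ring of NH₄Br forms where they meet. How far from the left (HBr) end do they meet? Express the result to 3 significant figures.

24.3 cm

The fronts meet when d_HBr + d_NH₃ = L with d_HBr/d_NH₃ = √(M_NH₃/M_HBr) (Graham's law). Here √(M_NH₃/M_HBr) = √(17.03/80.91) = 0.4588.
With d_HBr + d_NH₃ = 77.4 cm, d_NH₃ = 77.4/(1 + 0.4588) = 53.06 cm.
d_HBr = 77.4 − 53.06 = 24.3 cm.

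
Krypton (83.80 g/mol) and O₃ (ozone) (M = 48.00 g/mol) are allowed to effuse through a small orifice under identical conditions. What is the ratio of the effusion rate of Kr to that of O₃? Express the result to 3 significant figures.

Graham's law gives rate_Kr/rate_O₃ = √(M_O₃/M_Kr) = √(48.00/83.80) = √0.5728 = 0.757.

0.757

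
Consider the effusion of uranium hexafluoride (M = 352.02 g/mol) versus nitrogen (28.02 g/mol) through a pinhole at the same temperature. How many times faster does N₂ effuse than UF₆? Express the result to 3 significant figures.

3.54

Graham's law gives rate_N₂/rate_UF₆ = √(M_UF₆/M_N₂) = √(352.02/28.02) = √12.56 = 3.54.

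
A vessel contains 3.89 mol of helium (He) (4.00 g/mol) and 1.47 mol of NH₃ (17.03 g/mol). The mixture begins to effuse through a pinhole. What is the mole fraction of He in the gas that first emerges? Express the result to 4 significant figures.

The effusion rate of species i is ∝ p_i/√M_i ∝ n_i/√M_i.
So x_He in the escaping gas = (n_He/√M_He) / Σ(n_i/√M_i)
= (3.89/√4.00) / (3.89/√4.00 + 1.47/√17.03) = 1.945/(1.945 + 0.3562) = 0.8452.

0.8452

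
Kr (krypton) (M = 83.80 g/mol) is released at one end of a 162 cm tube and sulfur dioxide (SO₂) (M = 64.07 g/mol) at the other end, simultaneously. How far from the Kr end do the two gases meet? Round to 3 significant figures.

75.6 cm

Graham's law gives d_Kr/d_SO₂ = rate_Kr/rate_SO₂ = √(M_SO₂/M_Kr) = √(64.07/83.80) = 0.8744.
With d_Kr + d_SO₂ = 162 cm, d_SO₂ = 162/(1 + 0.8744) = 86.43 cm.
d_Kr = 162 − 86.43 = 75.6 cm.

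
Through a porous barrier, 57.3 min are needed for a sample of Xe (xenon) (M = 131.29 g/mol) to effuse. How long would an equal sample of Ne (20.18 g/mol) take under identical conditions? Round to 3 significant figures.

22.5 min

Using Graham's law: t_Ne/t_Xe = √(M_Ne/M_Xe) = √(20.18/131.29) = √0.1537 = 0.3921.
So the time for Ne is 57.3 × 0.3921 = 22.5 min.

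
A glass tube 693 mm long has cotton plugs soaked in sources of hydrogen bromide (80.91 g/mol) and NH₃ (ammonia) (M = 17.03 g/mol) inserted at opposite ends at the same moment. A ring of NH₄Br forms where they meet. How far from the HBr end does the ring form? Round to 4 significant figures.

217.9 mm

In equal time, each gas travels a distance ∝ its rate ∝ 1/√M, so d_HBr/d_NH₃ = √(M_NH₃/M_HBr) = √(17.03/80.91) = 0.4588.
With d_HBr + d_NH₃ = 693 mm, d_NH₃ = 693/(1 + 0.4588) = 475.1 mm.
d_HBr = 693 − 475.1 = 217.9 mm.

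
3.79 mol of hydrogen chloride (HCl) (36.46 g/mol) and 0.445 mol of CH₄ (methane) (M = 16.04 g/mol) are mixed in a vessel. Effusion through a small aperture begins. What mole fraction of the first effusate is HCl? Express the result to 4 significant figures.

Rate_i ∝ x_i/√M_i (Graham's law weighted by mole fraction), so the effusate composition follows n_i/√M_i.
Mole fraction of HCl in the effusate = (n_HCl/√M_HCl) / (n_HCl/√M_HCl + n_CH₄/√M_CH₄)
= (3.79/√36.46) / (3.79/√36.46 + 0.445/√16.04) = 0.6277/(0.6277 + 0.1111) = 0.8496.

0.8496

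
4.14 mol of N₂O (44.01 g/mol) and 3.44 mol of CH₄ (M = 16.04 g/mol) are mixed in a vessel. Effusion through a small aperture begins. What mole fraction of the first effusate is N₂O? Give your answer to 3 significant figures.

Effusion rate of each component ∝ n_i/√M_i (partial pressure × 1/√M).
x_N₂O(eff) = (n_N₂O/√M_N₂O) / (n_N₂O/√M_N₂O + n_CH₄/√M_CH₄)
= (4.14/√44.01) / (4.14/√44.01 + 3.44/√16.04) = 0.6241/(0.6241 + 0.8589) = 0.421.

0.421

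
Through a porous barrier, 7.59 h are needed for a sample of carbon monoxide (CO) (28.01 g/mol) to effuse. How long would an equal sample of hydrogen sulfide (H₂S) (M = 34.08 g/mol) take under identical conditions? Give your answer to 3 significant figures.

8.37 h

From Graham's law, t_H₂S/t_CO = √(M_H₂S/M_CO) = √(34.08/28.01) = √1.217 = 1.103.
So the time for H₂S is 7.59 × 1.103 = 8.37 h.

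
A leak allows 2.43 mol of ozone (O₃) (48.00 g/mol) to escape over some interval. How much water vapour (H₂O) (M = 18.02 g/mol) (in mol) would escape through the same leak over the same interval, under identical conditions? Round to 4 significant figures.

3.966 mol

Using Graham's law: rate_H₂O/rate_O₃ = √(M_O₃/M_H₂O) = √(48.00/18.02) = √2.664 = 1.632.
So the amount for H₂O is 2.43 × 1.632 = 3.966 mol.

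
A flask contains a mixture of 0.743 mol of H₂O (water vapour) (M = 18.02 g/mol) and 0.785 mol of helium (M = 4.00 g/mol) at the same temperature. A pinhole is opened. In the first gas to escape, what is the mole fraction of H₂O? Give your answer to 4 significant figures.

Effusion rate of each component ∝ n_i/√M_i (partial pressure × 1/√M).
So x_H₂O in the escaping gas = (n_H₂O/√M_H₂O) / Σ(n_i/√M_i)
= (0.743/√18.02) / (0.743/√18.02 + 0.785/√4.00) = 0.1750/(0.1750 + 0.3925) = 0.3084.

0.3084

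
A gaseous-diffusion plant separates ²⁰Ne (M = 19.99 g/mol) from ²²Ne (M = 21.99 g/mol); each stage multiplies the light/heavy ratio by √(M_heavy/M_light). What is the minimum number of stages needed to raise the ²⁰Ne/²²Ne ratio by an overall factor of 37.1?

76

Per stage α = (21.99/19.99)^(1/2) = 1.10005^0.5, giving ln α = 0.04768.
Need α^N ≥ 37.1 ⇒ N ≥ ln(37.1) / ln α = 3.614 / 0.04768 = 75.79.
Rounding up, N = 76 stages.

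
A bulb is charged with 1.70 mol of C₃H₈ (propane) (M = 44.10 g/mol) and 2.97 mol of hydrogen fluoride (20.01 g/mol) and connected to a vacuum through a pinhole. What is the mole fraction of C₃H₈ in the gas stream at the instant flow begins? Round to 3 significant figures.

0.278

The effusion rate of species i is ∝ p_i/√M_i ∝ n_i/√M_i.
So x_C₃H₈ in the escaping gas = (n_C₃H₈/√M_C₃H₈) / Σ(n_i/√M_i)
= (1.70/√44.10) / (1.70/√44.10 + 2.97/√20.01) = 0.2560/(0.2560 + 0.6639) = 0.278.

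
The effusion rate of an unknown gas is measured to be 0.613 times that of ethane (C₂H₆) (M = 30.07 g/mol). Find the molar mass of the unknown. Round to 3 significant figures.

Since effusion rate ∝ 1/√M, rate_X/rate_C₂H₆ = √(M_C₂H₆/M_X).
0.613 = √(30.07/M_X)
M_X = 30.07 / 0.613² = 30.07 / 0.3758 = 80.0 g/mol

80.0 g/mol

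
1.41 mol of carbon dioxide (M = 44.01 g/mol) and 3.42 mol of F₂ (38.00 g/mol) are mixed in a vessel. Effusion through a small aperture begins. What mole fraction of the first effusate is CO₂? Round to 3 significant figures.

0.277

Effusion rate of each component ∝ n_i/√M_i (partial pressure × 1/√M).
So x_CO₂ in the escaping gas = (n_CO₂/√M_CO₂) / Σ(n_i/√M_i)
= (1.41/√44.01) / (1.41/√44.01 + 3.42/√38.00) = 0.2125/(0.2125 + 0.5548) = 0.277.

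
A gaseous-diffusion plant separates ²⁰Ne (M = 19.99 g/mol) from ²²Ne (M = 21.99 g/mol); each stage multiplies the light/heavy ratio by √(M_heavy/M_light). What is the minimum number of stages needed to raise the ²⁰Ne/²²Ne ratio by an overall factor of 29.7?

72

Per stage α = (21.99/19.99)^(1/2) = 1.10005^0.5, giving ln α = 0.04768.
Need α^N ≥ 29.7 ⇒ N ≥ ln(29.7) / ln α = 3.391 / 0.04768 = 71.13.
Rounding up, N = 72 stages.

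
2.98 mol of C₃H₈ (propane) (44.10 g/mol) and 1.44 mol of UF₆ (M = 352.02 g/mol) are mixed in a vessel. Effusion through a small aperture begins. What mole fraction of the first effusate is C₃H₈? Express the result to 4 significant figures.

0.8539

The effusion rate of species i is ∝ p_i/√M_i ∝ n_i/√M_i.
Mole fraction of C₃H₈ in the effusate = (n_C₃H₈/√M_C₃H₈) / (n_C₃H₈/√M_C₃H₈ + n_UF₆/√M_UF₆)
= (2.98/√44.10) / (2.98/√44.10 + 1.44/√352.02) = 0.4487/(0.4487 + 0.07675) = 0.8539.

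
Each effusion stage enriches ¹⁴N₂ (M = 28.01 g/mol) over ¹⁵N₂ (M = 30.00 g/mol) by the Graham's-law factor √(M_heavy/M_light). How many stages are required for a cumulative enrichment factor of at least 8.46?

Single-stage factor α = √(30.00/28.01), so ln α = ½ ln(1.07105) = 0.03432.
Need α^N ≥ 8.46 ⇒ N ≥ ln(8.46) / ln α = 2.135 / 0.03432 = 62.22.
Minimum whole number of stages: N = 63.

63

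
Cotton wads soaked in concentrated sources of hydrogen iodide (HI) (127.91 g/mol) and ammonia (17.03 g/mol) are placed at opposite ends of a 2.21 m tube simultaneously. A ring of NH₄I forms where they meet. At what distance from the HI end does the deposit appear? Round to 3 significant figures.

0.591 m

Graham's law gives d_HI/d_NH₃ = rate_HI/rate_NH₃ = √(M_NH₃/M_HI) = √(17.03/127.91) = 0.3649.
With d_HI + d_NH₃ = 2.21 m, d_NH₃ = 2.21/(1 + 0.3649) = 1.619 m.
d_HI = 2.21 − 1.619 = 0.591 m.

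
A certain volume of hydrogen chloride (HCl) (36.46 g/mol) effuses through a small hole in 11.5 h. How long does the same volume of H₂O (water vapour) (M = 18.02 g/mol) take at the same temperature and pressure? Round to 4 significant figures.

8.085 h

Graham's law gives t_H₂O/t_HCl = √(M_H₂O/M_HCl) = √(18.02/36.46) = √0.4942 = 0.7030.
So the time for H₂O is 11.5 × 0.7030 = 8.085 h.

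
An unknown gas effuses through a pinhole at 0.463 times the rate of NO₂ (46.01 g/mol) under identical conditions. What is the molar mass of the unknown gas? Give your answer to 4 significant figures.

214.6 g/mol

By Graham's law, rate_X/rate_NO₂ = √(M_NO₂/M_X).
0.463 = √(46.01/M_X)
M_X = 46.01 / 0.463² = 46.01 / 0.2144 = 214.6 g/mol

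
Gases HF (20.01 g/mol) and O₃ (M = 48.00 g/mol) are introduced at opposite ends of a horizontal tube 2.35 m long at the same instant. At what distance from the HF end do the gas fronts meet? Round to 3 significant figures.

The fronts meet when d_HF + d_O₃ = L with d_HF/d_O₃ = √(M_O₃/M_HF) (Graham's law). Here √(M_O₃/M_HF) = √(48.00/20.01) = 1.549.
With d_HF + d_O₃ = 2.35 m, d_O₃ = 2.35/(1 + 1.549) = 0.9220 m.
d_HF = 2.35 − 0.9220 = 1.43 m.

1.43 m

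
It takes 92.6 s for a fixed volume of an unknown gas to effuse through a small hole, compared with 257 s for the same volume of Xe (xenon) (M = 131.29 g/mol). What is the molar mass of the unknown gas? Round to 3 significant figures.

Since effusion rate ∝ 1/√M, t_X/t_Xe = √(M_X/M_Xe).
92.6/257 = 0.3603 = √(M_X/131.29)
M_X = 131.29 × 0.3603² = 131.29 × 0.1298 = 17.0 g/mol

17.0 g/mol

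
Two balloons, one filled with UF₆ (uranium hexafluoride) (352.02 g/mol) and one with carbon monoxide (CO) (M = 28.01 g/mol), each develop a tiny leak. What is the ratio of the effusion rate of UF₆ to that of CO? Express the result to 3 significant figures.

Using Graham's law: rate_UF₆/rate_CO = √(M_CO/M_UF₆) = √(28.01/352.02) = √0.07957 = 0.282.

0.282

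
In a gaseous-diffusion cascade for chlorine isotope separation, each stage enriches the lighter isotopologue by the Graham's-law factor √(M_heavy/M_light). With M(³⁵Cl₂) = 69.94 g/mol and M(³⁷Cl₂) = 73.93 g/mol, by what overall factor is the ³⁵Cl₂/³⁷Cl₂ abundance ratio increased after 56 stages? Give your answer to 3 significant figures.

4.73

The single-stage factor is √(M_heavy/M_light), so 56 stages give [√(73.93/69.94)]^56 = (73.93/69.94)^(56/2).
= 1.05705^28 = 4.73.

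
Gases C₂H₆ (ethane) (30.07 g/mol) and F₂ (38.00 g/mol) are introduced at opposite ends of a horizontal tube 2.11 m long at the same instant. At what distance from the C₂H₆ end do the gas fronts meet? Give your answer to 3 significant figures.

1.12 m

In equal time, each gas travels a distance ∝ its rate ∝ 1/√M, so d_C₂H₆/d_F₂ = √(M_F₂/M_C₂H₆) = √(38.00/30.07) = 1.124.
With d_C₂H₆ + d_F₂ = 2.11 m, d_F₂ = 2.11/(1 + 1.124) = 0.9933 m.
d_C₂H₆ = 2.11 − 0.9933 = 1.12 m.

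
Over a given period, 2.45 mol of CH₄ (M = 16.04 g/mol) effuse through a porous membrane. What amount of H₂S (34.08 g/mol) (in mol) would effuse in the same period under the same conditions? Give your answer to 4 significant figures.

1.681 mol

Using Graham's law: rate_H₂S/rate_CH₄ = √(M_CH₄/M_H₂S) = √(16.04/34.08) = √0.4707 = 0.6860.
So the amount for H₂S is 2.45 × 0.6860 = 1.681 mol.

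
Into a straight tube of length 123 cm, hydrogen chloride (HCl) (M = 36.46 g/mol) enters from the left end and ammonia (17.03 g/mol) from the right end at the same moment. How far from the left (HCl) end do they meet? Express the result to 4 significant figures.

49.94 cm

Distances travelled in equal time are proportional to diffusion rates, so d_HCl/d_NH₃ = √(M_NH₃/M_HCl) = √(17.03/36.46) = 0.6834.
With d_HCl + d_NH₃ = 123 cm, d_NH₃ = 123/(1 + 0.6834) = 73.06 cm.
d_HCl = 123 − 73.06 = 49.94 cm.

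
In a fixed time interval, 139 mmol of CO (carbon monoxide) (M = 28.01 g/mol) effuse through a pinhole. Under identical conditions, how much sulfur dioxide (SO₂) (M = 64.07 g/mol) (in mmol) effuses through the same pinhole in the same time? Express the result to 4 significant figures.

91.91 mmol

Graham's law gives rate_SO₂/rate_CO = √(M_CO/M_SO₂) = √(28.01/64.07) = √0.4372 = 0.6612.
So the amount for SO₂ is 139 × 0.6612 = 91.91 mmol.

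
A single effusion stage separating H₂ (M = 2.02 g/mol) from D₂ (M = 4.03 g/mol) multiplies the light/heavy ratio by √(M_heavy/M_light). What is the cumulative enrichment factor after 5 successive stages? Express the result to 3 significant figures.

Each stage multiplies the ratio by α = √(4.03/2.02), so after 5 stages the overall factor is α^5 = (4.03/2.02)^(5/2).
= 1.99505^(5/2) = 5.62.

5.62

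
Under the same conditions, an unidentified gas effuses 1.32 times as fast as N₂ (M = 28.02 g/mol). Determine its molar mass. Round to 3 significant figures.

16.1 g/mol

Using Graham's law: rate_X/rate_N₂ = √(M_N₂/M_X).
1.32 = √(28.02/M_X)
M_X = 28.02 / 1.32² = 28.02 / 1.742 = 16.1 g/mol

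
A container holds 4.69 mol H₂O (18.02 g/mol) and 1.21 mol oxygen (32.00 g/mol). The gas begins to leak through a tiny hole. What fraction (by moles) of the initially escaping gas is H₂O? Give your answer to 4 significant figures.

Each component's effusion rate ∝ (its partial pressure)·(1/√M) ∝ n_i/√M_i.
So x_H₂O in the escaping gas = (n_H₂O/√M_H₂O) / Σ(n_i/√M_i)
= (4.69/√18.02) / (4.69/√18.02 + 1.21/√32.00) = 1.105/(1.105 + 0.2139) = 0.8378.

0.8378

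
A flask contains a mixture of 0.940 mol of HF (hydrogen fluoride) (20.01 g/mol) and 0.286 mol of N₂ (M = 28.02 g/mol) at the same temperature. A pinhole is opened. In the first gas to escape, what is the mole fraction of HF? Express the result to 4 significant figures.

Each component's effusion rate ∝ (its partial pressure)·(1/√M) ∝ n_i/√M_i.
So x_HF in the escaping gas = (n_HF/√M_HF) / Σ(n_i/√M_i)
= (0.940/√20.01) / (0.940/√20.01 + 0.286/√28.02) = 0.2101/(0.2101 + 0.05403) = 0.7955.

0.7955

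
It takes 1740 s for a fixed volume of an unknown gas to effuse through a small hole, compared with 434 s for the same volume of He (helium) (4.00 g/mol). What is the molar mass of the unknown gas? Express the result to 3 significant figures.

By Graham's law, t_X/t_He = √(M_X/M_He).
1740/434 = 4.009 = √(M_X/4.00)
M_X = 4.00 × 4.009² = 4.00 × 16.07 = 64.3 g/mol

64.3 g/mol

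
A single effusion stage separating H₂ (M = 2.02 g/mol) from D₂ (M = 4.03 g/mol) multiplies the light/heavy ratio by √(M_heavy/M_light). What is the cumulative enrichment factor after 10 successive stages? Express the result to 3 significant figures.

After 10 stages the ratio has grown by (√(4.03/2.02))^10 = (4.03/2.02)^(10/2).
= 1.99505^5 = 31.6.

31.6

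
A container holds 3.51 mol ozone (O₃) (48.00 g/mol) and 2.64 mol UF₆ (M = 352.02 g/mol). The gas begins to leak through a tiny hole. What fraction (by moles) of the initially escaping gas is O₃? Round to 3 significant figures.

0.783

Rate_i ∝ x_i/√M_i (Graham's law weighted by mole fraction), so the effusate composition follows n_i/√M_i.
Mole fraction of O₃ in the effusate = (n_O₃/√M_O₃) / (n_O₃/√M_O₃ + n_UF₆/√M_UF₆)
= (3.51/√48.00) / (3.51/√48.00 + 2.64/√352.02) = 0.5066/(0.5066 + 0.1407) = 0.783.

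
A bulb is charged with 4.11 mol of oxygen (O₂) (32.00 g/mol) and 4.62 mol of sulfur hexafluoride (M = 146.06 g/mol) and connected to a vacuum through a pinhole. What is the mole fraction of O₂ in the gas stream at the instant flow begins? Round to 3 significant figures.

0.655

Rate_i ∝ x_i/√M_i (Graham's law weighted by mole fraction), so the effusate composition follows n_i/√M_i.
Mole fraction of O₂ in the effusate = (n_O₂/√M_O₂) / (n_O₂/√M_O₂ + n_SF₆/√M_SF₆)
= (4.11/√32.00) / (4.11/√32.00 + 4.62/√146.06) = 0.7266/(0.7266 + 0.3823) = 0.655.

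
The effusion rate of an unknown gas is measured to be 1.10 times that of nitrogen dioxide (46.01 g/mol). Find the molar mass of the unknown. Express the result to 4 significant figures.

Graham's law gives rate_X/rate_NO₂ = √(M_NO₂/M_X).
1.10 = √(46.01/M_X)
M_X = 46.01 / 1.10² = 46.01 / 1.210 = 38.02 g/mol

38.02 g/mol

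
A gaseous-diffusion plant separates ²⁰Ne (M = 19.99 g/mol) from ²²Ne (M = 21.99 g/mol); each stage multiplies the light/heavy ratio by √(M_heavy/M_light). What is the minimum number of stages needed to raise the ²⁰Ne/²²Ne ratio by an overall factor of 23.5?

Per stage α = (21.99/19.99)^(1/2) = 1.10005^0.5, giving ln α = 0.04768.
Need α^N ≥ 23.5 ⇒ N ≥ ln(23.5) / ln α = 3.157 / 0.04768 = 66.22.
Rounding up, N = 67 stages.

67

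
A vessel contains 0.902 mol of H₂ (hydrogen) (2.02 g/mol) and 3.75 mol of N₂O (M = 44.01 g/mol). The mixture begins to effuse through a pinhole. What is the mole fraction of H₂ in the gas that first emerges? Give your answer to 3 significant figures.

The effusion rate of species i is ∝ p_i/√M_i ∝ n_i/√M_i.
So x_H₂ in the escaping gas = (n_H₂/√M_H₂) / Σ(n_i/√M_i)
= (0.902/√2.02) / (0.902/√2.02 + 3.75/√44.01) = 0.6346/(0.6346 + 0.5653) = 0.529.

0.529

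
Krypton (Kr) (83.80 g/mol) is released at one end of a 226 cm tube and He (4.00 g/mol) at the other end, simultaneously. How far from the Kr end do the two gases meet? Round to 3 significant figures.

40.5 cm

The fronts meet when d_Kr + d_He = L with d_Kr/d_He = √(M_He/M_Kr) (Graham's law). Here √(M_He/M_Kr) = √(4.00/83.80) = 0.2185.
With d_Kr + d_He = 226 cm, d_He = 226/(1 + 0.2185) = 185.5 cm.
d_Kr = 226 − 185.5 = 40.5 cm.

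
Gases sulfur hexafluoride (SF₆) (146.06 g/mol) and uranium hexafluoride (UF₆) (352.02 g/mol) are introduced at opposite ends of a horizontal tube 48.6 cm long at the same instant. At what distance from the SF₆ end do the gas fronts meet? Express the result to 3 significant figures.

Distances travelled in equal time are proportional to diffusion rates, so d_SF₆/d_UF₆ = √(M_UF₆/M_SF₆) = √(352.02/146.06) = 1.552.
With d_SF₆ + d_UF₆ = 48.6 cm, d_UF₆ = 48.6/(1 + 1.552) = 19.04 cm.
d_SF₆ = 48.6 − 19.04 = 29.6 cm.

29.6 cm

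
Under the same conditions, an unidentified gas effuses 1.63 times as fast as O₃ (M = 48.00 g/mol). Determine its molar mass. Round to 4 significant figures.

18.07 g/mol

Using Graham's law: rate_X/rate_O₃ = √(M_O₃/M_X).
1.63 = √(48.00/M_X)
M_X = 48.00 / 1.63² = 48.00 / 2.657 = 18.07 g/mol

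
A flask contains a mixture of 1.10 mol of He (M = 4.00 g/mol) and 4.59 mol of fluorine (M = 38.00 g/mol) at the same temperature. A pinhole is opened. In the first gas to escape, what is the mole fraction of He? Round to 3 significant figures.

0.425

Effusion rate of each component ∝ n_i/√M_i (partial pressure × 1/√M).
x_He(eff) = (n_He/√M_He) / (n_He/√M_He + n_F₂/√M_F₂)
= (1.10/√4.00) / (1.10/√4.00 + 4.59/√38.00) = 0.5500/(0.5500 + 0.7446) = 0.425.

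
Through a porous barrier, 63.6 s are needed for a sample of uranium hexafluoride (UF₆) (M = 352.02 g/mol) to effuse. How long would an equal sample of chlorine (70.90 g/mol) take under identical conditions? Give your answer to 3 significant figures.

28.5 s

Since effusion rate ∝ 1/√M, t_Cl₂/t_UF₆ = √(M_Cl₂/M_UF₆) = √(70.90/352.02) = √0.2014 = 0.4488.
So the time for Cl₂ is 63.6 × 0.4488 = 28.5 s.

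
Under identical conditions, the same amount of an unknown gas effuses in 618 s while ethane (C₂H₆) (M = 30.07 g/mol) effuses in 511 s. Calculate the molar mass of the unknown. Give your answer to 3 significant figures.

Graham's law gives t_X/t_C₂H₆ = √(M_X/M_C₂H₆).
618/511 = 1.209 = √(M_X/30.07)
M_X = 30.07 × 1.209² = 30.07 × 1.463 = 44.0 g/mol

44.0 g/mol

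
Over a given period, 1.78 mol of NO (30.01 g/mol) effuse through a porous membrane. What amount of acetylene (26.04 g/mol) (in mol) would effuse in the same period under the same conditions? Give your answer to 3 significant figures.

1.91 mol

Using Graham's law: rate_C₂H₂/rate_NO = √(M_NO/M_C₂H₂) = √(30.01/26.04) = √1.152 = 1.074.
So the amount for C₂H₂ is 1.78 × 1.074 = 1.91 mol.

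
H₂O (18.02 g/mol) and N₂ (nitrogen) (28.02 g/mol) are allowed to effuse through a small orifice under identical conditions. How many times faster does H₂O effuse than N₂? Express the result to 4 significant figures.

From Graham's law, rate_H₂O/rate_N₂ = √(M_N₂/M_H₂O) = √(28.02/18.02) = √1.555 = 1.247.

1.247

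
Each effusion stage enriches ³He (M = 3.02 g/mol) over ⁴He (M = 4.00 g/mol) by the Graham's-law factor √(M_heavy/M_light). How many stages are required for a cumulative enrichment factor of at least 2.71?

Per stage α = (4.00/3.02)^(1/2) = 1.32450^0.5, giving ln α = 0.1405.
Need α^N ≥ 2.71 ⇒ N ≥ ln(2.71) / ln α = 0.9969 / 0.1405 = 7.09.
So at least 8 stages are needed.

8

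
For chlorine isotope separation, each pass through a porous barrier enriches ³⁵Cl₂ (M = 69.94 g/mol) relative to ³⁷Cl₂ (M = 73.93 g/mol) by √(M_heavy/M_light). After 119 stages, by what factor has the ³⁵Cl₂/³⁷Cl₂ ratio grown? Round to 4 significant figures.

The single-stage factor is √(M_heavy/M_light), so 119 stages give [√(73.93/69.94)]^119 = (73.93/69.94)^(119/2).
= 1.05705^(119/2) = 27.14.

27.14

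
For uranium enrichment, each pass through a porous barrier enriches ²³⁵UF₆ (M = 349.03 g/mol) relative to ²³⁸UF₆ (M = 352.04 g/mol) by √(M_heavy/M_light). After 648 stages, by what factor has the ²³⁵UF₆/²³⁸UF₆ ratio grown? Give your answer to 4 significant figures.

16.15

The single-stage factor is √(M_heavy/M_light), so 648 stages give [√(352.04/349.03)]^648 = (352.04/349.03)^(648/2).
= 1.00862^324 = 16.15.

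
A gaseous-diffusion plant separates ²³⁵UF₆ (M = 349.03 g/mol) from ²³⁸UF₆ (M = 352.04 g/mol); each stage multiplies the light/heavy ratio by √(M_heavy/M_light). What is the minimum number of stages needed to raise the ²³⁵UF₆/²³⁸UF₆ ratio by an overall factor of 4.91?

371

With α = √(352.04/349.03) per stage, ln α = ½ ln(1.00862) = 0.004293.
Need α^N ≥ 4.91 ⇒ N ≥ ln(4.91) / ln α = 1.591 / 0.004293 = 370.63.
So at least 371 stages are needed.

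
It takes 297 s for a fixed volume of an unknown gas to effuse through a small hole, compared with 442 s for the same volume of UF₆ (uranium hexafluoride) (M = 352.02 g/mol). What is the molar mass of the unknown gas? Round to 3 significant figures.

159 g/mol

From Graham's law, t_X/t_UF₆ = √(M_X/M_UF₆).
297/442 = 0.6719 = √(M_X/352.02)
M_X = 352.02 × 0.6719² = 352.02 × 0.4515 = 159 g/mol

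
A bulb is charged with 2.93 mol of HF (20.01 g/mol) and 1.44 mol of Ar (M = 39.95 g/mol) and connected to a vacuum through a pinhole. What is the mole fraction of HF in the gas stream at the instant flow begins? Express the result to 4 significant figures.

0.7419

Effusion rate of each component ∝ n_i/√M_i (partial pressure × 1/√M).
So x_HF in the escaping gas = (n_HF/√M_HF) / Σ(n_i/√M_i)
= (2.93/√20.01) / (2.93/√20.01 + 1.44/√39.95) = 0.6550/(0.6550 + 0.2278) = 0.7419.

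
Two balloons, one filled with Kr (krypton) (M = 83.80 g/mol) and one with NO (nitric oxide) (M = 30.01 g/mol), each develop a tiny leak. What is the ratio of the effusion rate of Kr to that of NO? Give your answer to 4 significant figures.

0.5984

Since effusion rate ∝ 1/√M, rate_Kr/rate_NO = √(M_NO/M_Kr) = √(30.01/83.80) = √0.3581 = 0.5984.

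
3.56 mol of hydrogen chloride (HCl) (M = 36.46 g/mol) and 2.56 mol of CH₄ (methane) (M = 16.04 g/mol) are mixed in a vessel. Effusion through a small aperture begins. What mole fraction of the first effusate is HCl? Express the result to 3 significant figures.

0.480

Effusion rate of each component ∝ n_i/√M_i (partial pressure × 1/√M).
x_HCl(eff) = (n_HCl/√M_HCl) / (n_HCl/√M_HCl + n_CH₄/√M_CH₄)
= (3.56/√36.46) / (3.56/√36.46 + 2.56/√16.04) = 0.5896/(0.5896 + 0.6392) = 0.480.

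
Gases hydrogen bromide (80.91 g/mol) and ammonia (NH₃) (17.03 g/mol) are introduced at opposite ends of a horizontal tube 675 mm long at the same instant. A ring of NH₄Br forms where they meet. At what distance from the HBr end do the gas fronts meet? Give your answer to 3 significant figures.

212 mm

Graham's law gives d_HBr/d_NH₃ = rate_HBr/rate_NH₃ = √(M_NH₃/M_HBr) = √(17.03/80.91) = 0.4588.
With d_HBr + d_NH₃ = 675 mm, d_NH₃ = 675/(1 + 0.4588) = 462.7 mm.
d_HBr = 675 − 462.7 = 212 mm.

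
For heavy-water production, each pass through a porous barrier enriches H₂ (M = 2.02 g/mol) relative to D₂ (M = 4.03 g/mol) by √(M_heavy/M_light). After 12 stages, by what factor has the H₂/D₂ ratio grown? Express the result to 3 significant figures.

Each stage multiplies the ratio by α = √(4.03/2.02), so after 12 stages the overall factor is α^12 = (4.03/2.02)^(12/2).
= 1.99505^6 = 63.1.

63.1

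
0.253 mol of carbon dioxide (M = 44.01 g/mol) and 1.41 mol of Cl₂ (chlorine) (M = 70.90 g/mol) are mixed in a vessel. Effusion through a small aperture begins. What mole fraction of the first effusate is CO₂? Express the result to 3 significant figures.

0.185

Rate_i ∝ x_i/√M_i (Graham's law weighted by mole fraction), so the effusate composition follows n_i/√M_i.
x_CO₂(eff) = (n_CO₂/√M_CO₂) / (n_CO₂/√M_CO₂ + n_Cl₂/√M_Cl₂)
= (0.253/√44.01) / (0.253/√44.01 + 1.41/√70.90) = 0.03814/(0.03814 + 0.1675) = 0.185.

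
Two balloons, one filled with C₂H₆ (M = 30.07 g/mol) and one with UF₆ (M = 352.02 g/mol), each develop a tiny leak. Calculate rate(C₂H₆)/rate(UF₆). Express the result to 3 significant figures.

By Graham's law, rate_C₂H₆/rate_UF₆ = √(M_UF₆/M_C₂H₆) = √(352.02/30.07) = √11.71 = 3.42.

3.42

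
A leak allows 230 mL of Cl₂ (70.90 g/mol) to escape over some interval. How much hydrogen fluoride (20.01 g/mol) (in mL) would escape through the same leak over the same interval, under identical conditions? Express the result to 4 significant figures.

From Graham's law, rate_HF/rate_Cl₂ = √(M_Cl₂/M_HF) = √(70.90/20.01) = √3.543 = 1.882.
So the volume for HF is 230 × 1.882 = 432.9 mL.

432.9 mL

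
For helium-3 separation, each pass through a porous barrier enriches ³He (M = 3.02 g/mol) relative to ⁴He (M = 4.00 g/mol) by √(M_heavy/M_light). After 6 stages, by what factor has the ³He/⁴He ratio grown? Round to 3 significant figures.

2.32

Overall factor = α^6 with α = √(4.00/3.02), i.e. (4.00/3.02)^(6/2).
= 1.32450^3 = 2.32.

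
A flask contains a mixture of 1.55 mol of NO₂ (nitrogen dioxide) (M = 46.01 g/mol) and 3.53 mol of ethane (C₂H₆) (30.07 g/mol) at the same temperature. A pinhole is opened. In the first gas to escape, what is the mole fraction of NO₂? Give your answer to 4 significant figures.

The effusion rate of species i is ∝ p_i/√M_i ∝ n_i/√M_i.
x_NO₂(eff) = (n_NO₂/√M_NO₂) / (n_NO₂/√M_NO₂ + n_C₂H₆/√M_C₂H₆)
= (1.55/√46.01) / (1.55/√46.01 + 3.53/√30.07) = 0.2285/(0.2285 + 0.6437) = 0.2620.

0.2620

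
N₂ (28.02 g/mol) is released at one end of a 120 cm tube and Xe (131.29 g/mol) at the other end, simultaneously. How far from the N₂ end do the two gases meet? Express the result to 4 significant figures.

82.08 cm

Graham's law gives d_N₂/d_Xe = rate_N₂/rate_Xe = √(M_Xe/M_N₂) = √(131.29/28.02) = 2.165.
With d_N₂ + d_Xe = 120 cm, d_Xe = 120/(1 + 2.165) = 37.92 cm.
d_N₂ = 120 − 37.92 = 82.08 cm.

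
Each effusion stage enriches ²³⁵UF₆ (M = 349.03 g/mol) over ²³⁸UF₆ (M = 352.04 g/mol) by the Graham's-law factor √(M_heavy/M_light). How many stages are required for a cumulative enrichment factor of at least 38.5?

851

Per stage α = (352.04/349.03)^(1/2) = 1.00862^0.5, giving ln α = 0.004293.
Need α^N ≥ 38.5 ⇒ N ≥ ln(38.5) / ln α = 3.651 / 0.004293 = 850.28.
Rounding up, N = 851 stages.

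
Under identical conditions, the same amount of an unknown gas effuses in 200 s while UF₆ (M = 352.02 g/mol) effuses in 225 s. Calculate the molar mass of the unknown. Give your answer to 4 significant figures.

278.1 g/mol

By Graham's law, t_X/t_UF₆ = √(M_X/M_UF₆).
200/225 = 0.8889 = √(M_X/352.02)
M_X = 352.02 × 0.8889² = 352.02 × 0.7901 = 278.1 g/mol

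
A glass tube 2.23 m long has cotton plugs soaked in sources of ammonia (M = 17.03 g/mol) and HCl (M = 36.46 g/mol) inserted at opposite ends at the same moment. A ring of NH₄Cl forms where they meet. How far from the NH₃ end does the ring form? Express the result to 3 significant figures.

In equal time, each gas travels a distance ∝ its rate ∝ 1/√M, so d_NH₃/d_HCl = √(M_HCl/M_NH₃) = √(36.46/17.03) = 1.463.
With d_NH₃ + d_HCl = 2.23 m, d_HCl = 2.23/(1 + 1.463) = 0.9053 m.
d_NH₃ = 2.23 − 0.9053 = 1.32 m.

1.32 m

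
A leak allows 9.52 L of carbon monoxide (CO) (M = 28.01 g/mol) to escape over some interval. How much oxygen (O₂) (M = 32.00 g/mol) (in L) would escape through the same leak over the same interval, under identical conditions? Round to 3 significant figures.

Since effusion rate ∝ 1/√M, rate_O₂/rate_CO = √(M_CO/M_O₂) = √(28.01/32.00) = √0.8753 = 0.9356.
So the volume for O₂ is 9.52 × 0.9356 = 8.91 L.

8.91 L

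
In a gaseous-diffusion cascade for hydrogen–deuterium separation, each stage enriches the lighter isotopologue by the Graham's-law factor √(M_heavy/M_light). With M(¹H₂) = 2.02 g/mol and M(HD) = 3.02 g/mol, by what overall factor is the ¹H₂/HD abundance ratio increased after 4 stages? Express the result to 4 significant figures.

2.235

The single-stage factor is √(M_heavy/M_light), so 4 stages give [√(3.02/2.02)]^4 = (3.02/2.02)^(4/2).
= 1.49505^2 = 2.235.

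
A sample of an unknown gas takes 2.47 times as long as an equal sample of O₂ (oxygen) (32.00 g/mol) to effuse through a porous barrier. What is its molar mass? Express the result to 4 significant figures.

195.2 g/mol

Since effusion rate ∝ 1/√M, t_X/t_O₂ = √(M_X/M_O₂).
2.47 = √(M_X/32.00)
M_X = 32.00 × 2.47² = 32.00 × 6.101 = 195.2 g/mol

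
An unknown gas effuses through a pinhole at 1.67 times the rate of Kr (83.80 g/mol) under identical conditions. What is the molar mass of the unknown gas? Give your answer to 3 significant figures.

30.0 g/mol

Since effusion rate ∝ 1/√M, rate_X/rate_Kr = √(M_Kr/M_X).
1.67 = √(83.80/M_X)
M_X = 83.80 / 1.67² = 83.80 / 2.789 = 30.0 g/mol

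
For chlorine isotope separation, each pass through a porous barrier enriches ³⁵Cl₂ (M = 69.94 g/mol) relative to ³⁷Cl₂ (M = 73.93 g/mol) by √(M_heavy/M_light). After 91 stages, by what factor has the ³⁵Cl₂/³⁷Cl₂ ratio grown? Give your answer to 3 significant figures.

Each stage multiplies the ratio by α = √(73.93/69.94), so after 91 stages the overall factor is α^91 = (73.93/69.94)^(91/2).
= 1.05705^(91/2) = 12.5.

12.5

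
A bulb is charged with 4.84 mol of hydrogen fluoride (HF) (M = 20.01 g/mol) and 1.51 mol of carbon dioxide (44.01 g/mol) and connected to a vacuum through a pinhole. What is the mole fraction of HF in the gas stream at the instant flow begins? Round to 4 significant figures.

0.8262

Effusion rate of each component ∝ n_i/√M_i (partial pressure × 1/√M).
x_HF(eff) = (n_HF/√M_HF) / (n_HF/√M_HF + n_CO₂/√M_CO₂)
= (4.84/√20.01) / (4.84/√20.01 + 1.51/√44.01) = 1.082/(1.082 + 0.2276) = 0.8262.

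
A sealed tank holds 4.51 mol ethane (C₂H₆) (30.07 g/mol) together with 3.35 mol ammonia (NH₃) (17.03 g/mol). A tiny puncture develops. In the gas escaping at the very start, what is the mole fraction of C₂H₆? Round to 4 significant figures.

Effusion rate of each component ∝ n_i/√M_i (partial pressure × 1/√M).
Mole fraction of C₂H₆ in the effusate = (n_C₂H₆/√M_C₂H₆) / (n_C₂H₆/√M_C₂H₆ + n_NH₃/√M_NH₃)
= (4.51/√30.07) / (4.51/√30.07 + 3.35/√17.03) = 0.8225/(0.8225 + 0.8118) = 0.5033.

0.5033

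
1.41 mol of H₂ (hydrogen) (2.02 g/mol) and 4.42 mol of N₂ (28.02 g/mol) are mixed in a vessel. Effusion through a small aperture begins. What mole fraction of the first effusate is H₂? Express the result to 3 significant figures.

The effusion rate of species i is ∝ p_i/√M_i ∝ n_i/√M_i.
So x_H₂ in the escaping gas = (n_H₂/√M_H₂) / Σ(n_i/√M_i)
= (1.41/√2.02) / (1.41/√2.02 + 4.42/√28.02) = 0.9921/(0.9921 + 0.8350) = 0.543.

0.543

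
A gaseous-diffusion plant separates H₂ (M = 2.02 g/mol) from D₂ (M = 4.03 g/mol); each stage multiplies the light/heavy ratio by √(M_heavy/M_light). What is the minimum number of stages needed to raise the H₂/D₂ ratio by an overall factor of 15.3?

Per stage α = (4.03/2.02)^(1/2) = 1.99505^0.5, giving ln α = 0.3453.
Need α^N ≥ 15.3 ⇒ N ≥ ln(15.3) / ln α = 2.728 / 0.3453 = 7.90.
Minimum whole number of stages: N = 8.

8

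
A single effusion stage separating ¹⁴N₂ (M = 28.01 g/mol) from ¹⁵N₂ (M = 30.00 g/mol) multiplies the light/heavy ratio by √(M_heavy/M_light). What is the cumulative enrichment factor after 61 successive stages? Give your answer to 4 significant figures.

The single-stage factor is √(M_heavy/M_light), so 61 stages give [√(30.00/28.01)]^61 = (30.00/28.01)^(61/2).
= 1.07105^(61/2) = 8.112.

8.112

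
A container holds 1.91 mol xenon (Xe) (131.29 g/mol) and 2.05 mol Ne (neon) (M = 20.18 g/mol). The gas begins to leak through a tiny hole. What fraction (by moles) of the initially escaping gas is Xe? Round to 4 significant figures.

The effusion rate of species i is ∝ p_i/√M_i ∝ n_i/√M_i.
So x_Xe in the escaping gas = (n_Xe/√M_Xe) / Σ(n_i/√M_i)
= (1.91/√131.29) / (1.91/√131.29 + 2.05/√20.18) = 0.1667/(0.1667 + 0.4563) = 0.2675.

0.2675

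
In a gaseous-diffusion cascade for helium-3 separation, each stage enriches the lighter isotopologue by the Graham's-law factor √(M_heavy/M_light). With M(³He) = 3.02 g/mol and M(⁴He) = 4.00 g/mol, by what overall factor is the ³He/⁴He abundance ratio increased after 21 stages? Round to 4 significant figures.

After 21 stages the ratio has grown by (√(4.00/3.02))^21 = (4.00/3.02)^(21/2).
= 1.32450^(21/2) = 19.12.

19.12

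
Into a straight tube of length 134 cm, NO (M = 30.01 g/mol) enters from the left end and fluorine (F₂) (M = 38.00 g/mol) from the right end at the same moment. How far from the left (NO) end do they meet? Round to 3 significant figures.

70.9 cm

In equal time, each gas travels a distance ∝ its rate ∝ 1/√M, so d_NO/d_F₂ = √(M_F₂/M_NO) = √(38.00/30.01) = 1.125.
With d_NO + d_F₂ = 134 cm, d_F₂ = 134/(1 + 1.125) = 63.05 cm.
d_NO = 134 − 63.05 = 70.9 cm.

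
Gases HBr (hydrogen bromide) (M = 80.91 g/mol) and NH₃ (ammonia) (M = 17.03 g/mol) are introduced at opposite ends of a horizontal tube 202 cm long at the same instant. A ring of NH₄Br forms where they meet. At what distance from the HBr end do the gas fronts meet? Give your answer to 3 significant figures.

In equal time, each gas travels a distance ∝ its rate ∝ 1/√M, so d_HBr/d_NH₃ = √(M_NH₃/M_HBr) = √(17.03/80.91) = 0.4588.
With d_HBr + d_NH₃ = 202 cm, d_NH₃ = 202/(1 + 0.4588) = 138.5 cm.
d_HBr = 202 − 138.5 = 63.5 cm.

63.5 cm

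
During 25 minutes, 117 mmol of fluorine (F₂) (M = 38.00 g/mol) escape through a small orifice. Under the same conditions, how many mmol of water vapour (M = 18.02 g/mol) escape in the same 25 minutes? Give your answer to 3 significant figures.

Graham's law gives rate_H₂O/rate_F₂ = √(M_F₂/M_H₂O) = √(38.00/18.02) = √2.109 = 1.452.
So the amount for H₂O is 117 × 1.452 = 170 mmol.

170 mmol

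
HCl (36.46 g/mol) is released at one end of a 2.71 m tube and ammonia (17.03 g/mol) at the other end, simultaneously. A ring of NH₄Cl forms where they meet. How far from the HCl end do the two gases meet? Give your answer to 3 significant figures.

1.10 m

Distances travelled in equal time are proportional to diffusion rates, so d_HCl/d_NH₃ = √(M_NH₃/M_HCl) = √(17.03/36.46) = 0.6834.
With d_HCl + d_NH₃ = 2.71 m, d_NH₃ = 2.71/(1 + 0.6834) = 1.610 m.
d_HCl = 2.71 − 1.610 = 1.10 m.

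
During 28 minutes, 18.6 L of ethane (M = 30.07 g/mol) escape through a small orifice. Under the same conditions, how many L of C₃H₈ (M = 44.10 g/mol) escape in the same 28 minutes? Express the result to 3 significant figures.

By Graham's law, rate_C₃H₈/rate_C₂H₆ = √(M_C₂H₆/M_C₃H₈) = √(30.07/44.10) = √0.6819 = 0.8257.
So the volume for C₃H₈ is 18.6 × 0.8257 = 15.4 L.

15.4 L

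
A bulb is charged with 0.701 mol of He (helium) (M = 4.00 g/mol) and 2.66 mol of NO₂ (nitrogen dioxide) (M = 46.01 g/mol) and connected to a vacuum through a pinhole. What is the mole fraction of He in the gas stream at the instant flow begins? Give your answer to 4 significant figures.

Each component's effusion rate ∝ (its partial pressure)·(1/√M) ∝ n_i/√M_i.
Mole fraction of He in the effusate = (n_He/√M_He) / (n_He/√M_He + n_NO₂/√M_NO₂)
= (0.701/√4.00) / (0.701/√4.00 + 2.66/√46.01) = 0.3505/(0.3505 + 0.3922) = 0.4720.

0.4720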